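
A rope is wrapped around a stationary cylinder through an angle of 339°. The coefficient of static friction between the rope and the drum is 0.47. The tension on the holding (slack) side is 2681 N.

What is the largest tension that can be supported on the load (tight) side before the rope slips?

At impending slip the capstan equation gives T₂/T₁ = e^{μβ} with β in radians.
β = 339° × π/180 = 5.917 rad.
e^{μβ} = e^{0.47×5.917} = 16.13.
T₂ = T₁ · e^{μβ} = 2681 × 16.13 = 43300 N.

T_max ≈ 43300 N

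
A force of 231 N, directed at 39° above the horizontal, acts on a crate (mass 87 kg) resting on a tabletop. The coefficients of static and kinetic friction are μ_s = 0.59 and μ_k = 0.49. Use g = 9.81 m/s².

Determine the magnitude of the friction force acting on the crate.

f ≈ 180 N

The vertical component of P reduces the normal force: N = m g − P sin α = 853.5 − 145.4 = 708.1 N.
The horizontal driving force is P cos α = 179.5 N, so equilibrium needs friction f = 179.5 N.
μ_s N = 0.59 × 708.1 = 417.8 N.
Since 179.5 N does not exceed the limit, the crate stays at rest and f = 180 N.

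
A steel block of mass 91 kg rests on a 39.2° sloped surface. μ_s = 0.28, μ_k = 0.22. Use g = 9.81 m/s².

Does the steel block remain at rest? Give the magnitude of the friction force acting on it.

f ≈ 152 N

N = m g cos θ = 692 N.
Down-slope weight component: m g sin θ = 564 N.
μ_s N = 194 N.
564 > 194 N, so it slides; kinetic friction f = μ_k N = 0.22×692 = 152 N.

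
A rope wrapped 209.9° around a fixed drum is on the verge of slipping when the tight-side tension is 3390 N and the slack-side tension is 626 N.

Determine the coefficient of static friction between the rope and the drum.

μ ≈ 0.461

T₂/T₁ = e^{μβ} → μ = ln(T₂/T₁)/β.
β = 209.9° = 3.663 rad.
μ = ln(3390/626)/3.663 = ln(5.415)/3.663 = 0.461.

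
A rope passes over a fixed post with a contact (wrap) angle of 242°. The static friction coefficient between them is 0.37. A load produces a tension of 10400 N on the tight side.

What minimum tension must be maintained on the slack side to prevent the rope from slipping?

T_min ≈ 2180 N

Capstan equation at impending slip: T_tight/T_slack = e^{μβ}.
β = 242° = 4.224 rad; e^{μβ} = e^{0.37×4.224} = 4.772.
T_slack = T_tight / e^{μβ} = 10400 / 4.772 = 2180 N.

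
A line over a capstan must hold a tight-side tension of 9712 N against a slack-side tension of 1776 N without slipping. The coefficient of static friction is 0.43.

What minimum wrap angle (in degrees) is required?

T₂/T₁ = e^{μβ} → β = ln(T₂/T₁)/μ.
β = ln(9712/1776)/0.43 = 1.699/0.43 = 3.951 rad.
In degrees: β = 3.951 × 180/π = 226°.

β_min ≈ 226°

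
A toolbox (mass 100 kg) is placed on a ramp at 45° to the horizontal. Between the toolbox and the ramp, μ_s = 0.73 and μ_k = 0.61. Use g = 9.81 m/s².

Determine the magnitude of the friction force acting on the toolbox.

Perpendicular to the surface, N = m g cos θ = 100·9.81·cos 45° = 693.7 N.
For equilibrium along the incline, friction must balance the weight component: f = m g sin θ = 693.7 N up the slope.
Static friction can supply at most μ_s N = 506.4 N.
Since |693.7| > 506.4 N, static friction cannot hold it; the toolbox slides down the incline and kinetic friction applies: f = μ_k N = 0.61 × 693.7 = 423 N.

f ≈ 423 N (up the incline)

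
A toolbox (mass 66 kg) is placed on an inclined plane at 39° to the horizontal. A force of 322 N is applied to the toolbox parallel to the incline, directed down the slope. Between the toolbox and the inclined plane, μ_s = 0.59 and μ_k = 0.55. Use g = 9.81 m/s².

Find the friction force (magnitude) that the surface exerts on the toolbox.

Normal force: N = m g cos θ = 66 × 9.81 × cos 39° = 503.2 N.
For equilibrium along the incline the friction force must supply f = m g sin θ + P = 407.5 + 322 = 729.5 N (positive meaning up-slope).
Maximum static friction available: μ_s N = 0.59 × 503.2 = 296.9 N.
Since |729.5| > 296.9 N, static friction cannot hold it; the toolbox slides down the incline and kinetic friction applies: f = μ_k N = 0.55 × 503.2 = 277 N.

f ≈ 277 N (up the incline)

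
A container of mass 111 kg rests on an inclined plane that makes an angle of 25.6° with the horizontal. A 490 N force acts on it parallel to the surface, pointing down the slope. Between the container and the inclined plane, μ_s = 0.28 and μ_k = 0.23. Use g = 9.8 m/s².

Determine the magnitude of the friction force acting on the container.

Normal force: N = m g cos θ = 111 × 9.8 × cos 25.6° = 981 N.
For equilibrium along the incline the friction force must supply f = m g sin θ + P = 470 + 490 = 960 N (positive meaning up-slope).
The static-friction ceiling is μ_s N = 0.28 × 981 = 274.7 N.
|960| exceeds 274.7 N, so the container slips down-slope; friction is kinetic, f = μ_k N = 0.23×981 = 226 N.

f ≈ 226 N (up the incline)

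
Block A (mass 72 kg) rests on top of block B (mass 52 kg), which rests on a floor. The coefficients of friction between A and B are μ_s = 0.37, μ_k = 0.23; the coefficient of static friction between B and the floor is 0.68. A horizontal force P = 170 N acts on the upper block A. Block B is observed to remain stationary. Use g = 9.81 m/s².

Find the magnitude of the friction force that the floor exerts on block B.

Normal force at the A–B interface: N₁ = m_A g = 706.3 N.
So the A–B interface can sustain at most μ_s N₁ = 261.3 N of static friction.
P = 170 N is within that limit, so A and B move together (both at rest); the A–B friction is simply f₁ = P = 170 N.
By Newton's third law B feels 170 N forward from A. With B stationary, the floor's static friction on B balances it: f₂ = 170 N (well within μ_s(m_A+m_B)g = 827.2 N).

f ≈ 170 N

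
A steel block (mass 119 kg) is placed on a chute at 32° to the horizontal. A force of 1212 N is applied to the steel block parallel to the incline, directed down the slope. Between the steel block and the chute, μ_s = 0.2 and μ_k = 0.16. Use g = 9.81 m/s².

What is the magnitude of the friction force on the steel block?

Perpendicular to the surface, N = m g cos θ = 119·9.81·cos 32° = 990 N.
For equilibrium along the incline the friction force must supply f = m g sin θ + P = 618.6 + 1212 = 1831 N (positive meaning up-slope).
Static friction can supply at most μ_s N = 198 N.
Since |1831| > 198 N, static friction cannot hold it; the steel block slides down the incline and kinetic friction applies: f = μ_k N = 0.16 × 990 = 158 N.

f ≈ 158 N (up the incline)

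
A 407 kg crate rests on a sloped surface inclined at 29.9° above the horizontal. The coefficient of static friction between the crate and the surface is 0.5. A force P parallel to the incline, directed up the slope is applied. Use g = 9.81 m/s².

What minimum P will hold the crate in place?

P_min ≈ 260 N

The crate tends to slide down (tan θ > μ_s), so at the point of impending slip friction acts up-slope at its limit: f = μ_s N.
P is parallel to the surface, so N = m g cos θ = 3460 N.
Along the incline: P + μ_s N = m g sin θ, so P = 1990 − 0.5×3460 = 260 N.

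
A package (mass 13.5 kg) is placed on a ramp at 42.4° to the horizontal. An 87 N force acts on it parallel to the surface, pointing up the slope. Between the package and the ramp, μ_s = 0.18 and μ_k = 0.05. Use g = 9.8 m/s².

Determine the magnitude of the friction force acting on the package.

f ≈ 2.21 N (up the incline)

Normal force: N = m g cos θ = 13.5 × 9.8 × cos 42.4° = 97.7 N.
Parallel to the incline, ΣF = 0 gives f = m g sin θ − P = 89.21 − 87 = 2.21 N (up-slope positive).
The static-friction ceiling is μ_s N = 0.18 × 97.7 = 17.59 N.
Since |2.21| ≤ 17.59 N, static friction is sufficient; f equals the required value, not μ_s N.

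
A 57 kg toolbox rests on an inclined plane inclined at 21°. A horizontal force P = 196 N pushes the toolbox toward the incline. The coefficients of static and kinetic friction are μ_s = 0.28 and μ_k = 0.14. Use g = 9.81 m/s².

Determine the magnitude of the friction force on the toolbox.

f ≈ 17.4 N (up the incline)

Normal direction: N = m g cos θ + P sin θ = 592.3 N.
Parallel to the incline: P cos θ − m g sin θ = 183 − 200.4 = -17.41 N; the friction needed to balance this is 17.41 N acting up the slope.
Maximum static friction: μ_s N = 0.28 × 592.3 = 165.8 N.
|f_req| = 17.41 ≤ 165.8 N → the toolbox is in equilibrium; friction equals the required value.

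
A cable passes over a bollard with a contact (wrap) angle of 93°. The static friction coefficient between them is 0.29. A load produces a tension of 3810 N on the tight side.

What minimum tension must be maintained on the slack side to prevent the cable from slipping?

Capstan equation at impending slip: T_tight/T_slack = e^{μβ}.
β = 93° = 1.623 rad; e^{μβ} = e^{0.29×1.623} = 1.601.
T_slack = T_tight / e^{μβ} = 3810 / 1.601 = 2380 N.

T_min ≈ 2380 N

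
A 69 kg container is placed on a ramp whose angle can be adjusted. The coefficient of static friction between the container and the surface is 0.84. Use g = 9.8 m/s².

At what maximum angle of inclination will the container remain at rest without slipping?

θ_max ≈ 40°

At the slip threshold, m g sin θ = μ_s · m g cos θ, so tan θ = μ_s.
θ_max = arctan(0.84) = 40°.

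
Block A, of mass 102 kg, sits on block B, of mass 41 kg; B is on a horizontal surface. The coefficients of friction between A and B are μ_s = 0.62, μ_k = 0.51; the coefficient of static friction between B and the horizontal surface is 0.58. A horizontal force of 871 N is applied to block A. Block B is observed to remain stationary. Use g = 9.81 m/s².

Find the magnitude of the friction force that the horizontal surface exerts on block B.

f ≈ 510 N

Between the blocks, N₁ = m_A g = 1001 N.
Maximum static friction on A from B: μ_s N₁ = 0.62×1001 = 620.4 N.
Since P = 871 N > 620.4 N, A slides on B; the A–B friction is kinetic: f₁ = μ_k N₁ = 0.51×1001 = 510 N.
By Newton's third law B feels 510 N forward from A. With B stationary, the floor's static friction on B balances it: f₂ = 510 N (well within μ_s(m_A+m_B)g = 813.6 N).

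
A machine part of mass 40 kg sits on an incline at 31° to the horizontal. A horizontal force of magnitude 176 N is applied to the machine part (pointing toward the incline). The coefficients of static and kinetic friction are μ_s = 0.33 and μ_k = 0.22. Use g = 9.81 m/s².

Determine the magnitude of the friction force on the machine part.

Resolve perpendicular to the incline: N = m g cos θ + P sin θ = 40×9.81×cos 31° + 176×sin 31° = 427 N.
Parallel to the incline: P cos θ − m g sin θ = 150.9 − 202.1 = -51.24 N; the friction needed to balance this is 51.24 N acting up the slope.
Maximum static friction: μ_s N = 0.33 × 427 = 140.9 N.
|f_req| = 51.24 ≤ 140.9 N → the machine part is in equilibrium; friction equals the required value.

f ≈ 51.2 N (up the incline)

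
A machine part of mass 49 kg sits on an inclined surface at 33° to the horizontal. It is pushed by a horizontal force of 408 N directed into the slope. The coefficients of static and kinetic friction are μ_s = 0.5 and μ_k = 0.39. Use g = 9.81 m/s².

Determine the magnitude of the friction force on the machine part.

f ≈ 80.4 N (down the incline)

Resolve perpendicular to the incline: N = m g cos θ + P sin θ = 49×9.81×cos 33° + 408×sin 33° = 625.4 N.
Along the incline, the net driving force (taking up-slope positive) is P cos θ − m g sin θ = 342.2 − 261.8 = 80.38 N, so equilibrium requires friction f = -80.38 N (down-slope).
Maximum static friction: μ_s N = 0.5 × 625.4 = 312.7 N.
|f_req| = 80.38 ≤ 312.7 N → the machine part is in equilibrium; friction equals the required value.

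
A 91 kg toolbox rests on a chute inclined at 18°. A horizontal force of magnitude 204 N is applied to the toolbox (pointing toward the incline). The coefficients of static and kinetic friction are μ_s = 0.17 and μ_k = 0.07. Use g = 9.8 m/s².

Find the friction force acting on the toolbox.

Normal direction: N = m g cos θ + P sin θ = 911.2 N.
Along the incline, the net driving force (taking up-slope positive) is P cos θ − m g sin θ = 194 − 275.6 = -81.57 N, so equilibrium requires friction f = 81.57 N (up-slope).
The limit of static friction is μ_s N = 154.9 N.
Since 81.57 N is within the 154.9 N limit, the toolbox stays put and friction is exactly 81.6 N.

f ≈ 81.6 N (up the incline)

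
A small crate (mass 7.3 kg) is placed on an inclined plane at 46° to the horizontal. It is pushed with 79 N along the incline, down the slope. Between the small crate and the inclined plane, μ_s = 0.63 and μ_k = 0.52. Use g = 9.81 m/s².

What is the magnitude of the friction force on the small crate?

Perpendicular to the surface, N = m g cos θ = 7.3·9.81·cos 46° = 49.75 N.
For equilibrium along the incline the friction force must supply f = m g sin θ + P = 51.51 + 79 = 130.5 N (positive meaning up-slope).
The static-friction ceiling is μ_s N = 0.63 × 49.75 = 31.34 N.
|130.5| exceeds 31.34 N, so the small crate slips down-slope; friction is kinetic, f = μ_k N = 0.52×49.75 = 25.9 N.

f ≈ 25.9 N (up the incline)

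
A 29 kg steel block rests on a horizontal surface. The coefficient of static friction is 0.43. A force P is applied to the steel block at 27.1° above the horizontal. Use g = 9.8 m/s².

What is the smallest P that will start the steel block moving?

P ≈ 113 N

N = m g − P sin α (the pull lifts the steel block).
At impending slip, P cos α = μ_s N = μ_s (m g − P sin α).
Solving: P (cos α + μ_s sin α) = μ_s m g → P = 0.43×284/(cos 27.1° + 0.43 sin 27.1°) = 122/1.086 = 113 N.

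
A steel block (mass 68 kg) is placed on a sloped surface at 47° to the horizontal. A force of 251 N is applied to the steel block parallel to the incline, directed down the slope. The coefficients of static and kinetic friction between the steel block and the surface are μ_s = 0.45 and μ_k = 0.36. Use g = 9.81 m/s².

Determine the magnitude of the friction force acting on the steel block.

The normal reaction is N = m g cos θ = 454.9 N.
Parallel to the incline, ΣF = 0 gives f = m g sin θ + P = 487.9 + 251 = 738.9 N (up-slope positive).
The static-friction ceiling is μ_s N = 0.45 × 454.9 = 204.7 N.
Since |738.9| > 204.7 N, static friction cannot hold it; the steel block slides down the incline and kinetic friction applies: f = μ_k N = 0.36 × 454.9 = 164 N.

f ≈ 164 N (up the incline)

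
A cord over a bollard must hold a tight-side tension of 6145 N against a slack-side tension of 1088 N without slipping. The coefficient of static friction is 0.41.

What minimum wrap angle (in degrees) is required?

T₂/T₁ = e^{μβ} → β = ln(T₂/T₁)/μ.
β = ln(6145/1088)/0.41 = 1.731/0.41 = 4.223 rad.
In degrees: β = 4.223 × 180/π = 242°.

β_min ≈ 242°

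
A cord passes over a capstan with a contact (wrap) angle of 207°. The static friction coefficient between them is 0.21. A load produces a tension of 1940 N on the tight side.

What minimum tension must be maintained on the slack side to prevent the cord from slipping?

T_min ≈ 908 N

Capstan equation at impending slip: T_tight/T_slack = e^{μβ}.
β = 207° = 3.613 rad; e^{μβ} = e^{0.21×3.613} = 2.135.
T_slack = T_tight / e^{μβ} = 1940 / 2.135 = 908 N.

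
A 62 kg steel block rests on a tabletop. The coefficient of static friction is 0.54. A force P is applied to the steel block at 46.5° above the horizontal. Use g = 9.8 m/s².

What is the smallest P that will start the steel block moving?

N = m g − P sin α (the pull lifts the steel block).
At impending slip, P cos α = μ_s N = μ_s (m g − P sin α).
Solving: P (cos α + μ_s sin α) = μ_s m g → P = 0.54×608/(cos 46.5° + 0.54 sin 46.5°) = 328/1.08 = 304 N.

P ≈ 304 N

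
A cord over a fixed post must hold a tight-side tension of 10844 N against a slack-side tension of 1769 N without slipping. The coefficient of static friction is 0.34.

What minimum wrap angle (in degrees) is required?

β_min ≈ 306°

T₂/T₁ = e^{μβ} → β = ln(T₂/T₁)/μ.
β = ln(10844/1769)/0.34 = 1.813/0.34 = 5.333 rad.
In degrees: β = 5.333 × 180/π = 306°.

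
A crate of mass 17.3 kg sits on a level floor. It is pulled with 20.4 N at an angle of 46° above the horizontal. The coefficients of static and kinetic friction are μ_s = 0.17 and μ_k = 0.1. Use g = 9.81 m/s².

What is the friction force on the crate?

f ≈ 14.2 N

N = m g − P sin α = 169.7 − 20.4×sin 46° = 155 N.
The horizontal driving force is P cos α = 14.17 N, so equilibrium needs friction f = 14.17 N.
μ_s N = 0.17 × 155 = 26.36 N.
Since 14.17 N does not exceed the limit, the crate stays at rest and f = 14.2 N.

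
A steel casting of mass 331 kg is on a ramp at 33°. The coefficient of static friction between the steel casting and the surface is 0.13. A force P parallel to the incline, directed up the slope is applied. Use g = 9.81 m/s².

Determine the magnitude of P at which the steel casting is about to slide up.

At impending motion up the slope, friction acts down-slope at its limit: f = μ_s N.
P is parallel to the surface, so N = m g cos θ = 2720 N.
Along the incline: P = m g sin θ + μ_s N = 1770 + 0.13×2720 = 2120 N.

P ≈ 2120 N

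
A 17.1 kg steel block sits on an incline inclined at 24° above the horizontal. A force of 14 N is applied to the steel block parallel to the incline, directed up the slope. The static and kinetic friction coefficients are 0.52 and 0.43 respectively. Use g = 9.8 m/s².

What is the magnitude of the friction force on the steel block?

f ≈ 54.2 N (up the incline)

The normal reaction is N = m g cos θ = 153.1 N.
For equilibrium along the incline the friction force must supply f = m g sin θ − P = 68.16 − 14 = 54.16 N (positive meaning up-slope).
Maximum static friction available: μ_s N = 0.52 × 153.1 = 79.61 N.
Since |54.16| ≤ 79.61 N, the steel block remains in static equilibrium and friction takes exactly the required value.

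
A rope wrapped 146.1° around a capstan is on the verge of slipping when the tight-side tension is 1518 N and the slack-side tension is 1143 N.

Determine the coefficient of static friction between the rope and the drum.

T₂/T₁ = e^{μβ} → μ = ln(T₂/T₁)/β.
β = 146.1° = 2.55 rad.
μ = ln(1518/1143)/2.55 = ln(1.328)/2.55 = 0.111.

μ ≈ 0.111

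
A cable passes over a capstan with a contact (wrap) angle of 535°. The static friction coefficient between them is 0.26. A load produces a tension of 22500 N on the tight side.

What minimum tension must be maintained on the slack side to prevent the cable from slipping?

Capstan equation at impending slip: T_tight/T_slack = e^{μβ}.
β = 535° = 9.338 rad; e^{μβ} = e^{0.26×9.338} = 11.33.
T_slack = T_tight / e^{μβ} = 22500 / 11.33 = 1990 N.

T_min ≈ 1990 N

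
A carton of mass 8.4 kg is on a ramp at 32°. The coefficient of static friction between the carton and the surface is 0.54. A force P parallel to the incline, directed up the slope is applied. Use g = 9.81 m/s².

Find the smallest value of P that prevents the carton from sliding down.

P_min ≈ 5.93 N

The carton tends to slide down (tan θ > μ_s), so at the point of impending slip friction acts up-slope at its limit: f = μ_s N.
P is parallel to the surface, so N = m g cos θ = 69.9 N.
Along the incline: P + μ_s N = m g sin θ, so P = 43.7 − 0.54×69.9 = 5.93 N.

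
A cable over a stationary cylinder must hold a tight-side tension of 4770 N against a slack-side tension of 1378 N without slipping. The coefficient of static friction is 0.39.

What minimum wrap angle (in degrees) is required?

β_min ≈ 182°

T₂/T₁ = e^{μβ} → β = ln(T₂/T₁)/μ.
β = ln(4770/1378)/0.39 = 1.242/0.39 = 3.184 rad.
In degrees: β = 3.184 × 180/π = 182°.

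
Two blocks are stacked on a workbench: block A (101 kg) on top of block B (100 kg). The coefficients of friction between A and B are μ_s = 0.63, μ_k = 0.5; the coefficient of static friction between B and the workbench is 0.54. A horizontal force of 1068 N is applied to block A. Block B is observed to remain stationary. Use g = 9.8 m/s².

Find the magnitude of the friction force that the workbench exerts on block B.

f ≈ 495 N

Between the blocks, N₁ = m_A g = 989.8 N.
So the A–B interface can sustain at most μ_s N₁ = 623.6 N of static friction.
P = 1068 N exceeds that limit, so A slips over B and the interface friction becomes kinetic: f₁ = μ_k N₁ = 0.5×989.8 = 495 N.
By Newton's third law B feels 495 N forward from A. With B stationary, the floor's static friction on B balances it: f₂ = 495 N (well within μ_s(m_A+m_B)g = 1064 N).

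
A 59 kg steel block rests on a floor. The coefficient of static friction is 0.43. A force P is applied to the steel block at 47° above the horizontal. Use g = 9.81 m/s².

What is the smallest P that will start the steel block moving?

P ≈ 250 N

N = m g − P sin α (the pull lifts the steel block).
At impending slip, P cos α = μ_s N = μ_s (m g − P sin α).
Solving: P (cos α + μ_s sin α) = μ_s m g → P = 0.43×579/(cos 47° + 0.43 sin 47°) = 249/0.9965 = 250 N.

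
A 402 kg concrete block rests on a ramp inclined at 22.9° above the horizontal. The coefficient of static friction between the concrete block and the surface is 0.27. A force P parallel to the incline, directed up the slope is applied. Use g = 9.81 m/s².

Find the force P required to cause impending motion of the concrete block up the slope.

At impending motion up the slope, friction acts down-slope at its limit: f = μ_s N.
P is parallel to the surface, so N = m g cos θ = 3630 N.
Along the incline: P = m g sin θ + μ_s N = 1530 + 0.27×3630 = 2520 N.

P ≈ 2520 N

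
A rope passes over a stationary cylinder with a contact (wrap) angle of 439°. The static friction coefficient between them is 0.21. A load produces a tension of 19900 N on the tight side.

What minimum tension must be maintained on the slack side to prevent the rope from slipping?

T_min ≈ 3980 N

Capstan equation at impending slip: T_tight/T_slack = e^{μβ}.
β = 439° = 7.662 rad; e^{μβ} = e^{0.21×7.662} = 4.998.
T_slack = T_tight / e^{μβ} = 19900 / 4.998 = 3980 N.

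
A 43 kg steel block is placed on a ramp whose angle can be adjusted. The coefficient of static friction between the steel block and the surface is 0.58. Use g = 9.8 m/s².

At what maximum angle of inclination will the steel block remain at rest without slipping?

At the slip threshold, m g sin θ = μ_s · m g cos θ, so tan θ = μ_s.
θ_max = arctan(0.58) = 30.1°.

θ_max ≈ 30.1°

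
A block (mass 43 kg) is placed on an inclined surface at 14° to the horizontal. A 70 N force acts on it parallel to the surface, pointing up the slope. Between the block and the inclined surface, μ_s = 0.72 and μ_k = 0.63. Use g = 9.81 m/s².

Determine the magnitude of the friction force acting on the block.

Perpendicular to the surface, N = m g cos θ = 43·9.81·cos 14° = 409.3 N.
Parallel to the incline, ΣF = 0 gives f = m g sin θ − P = 102 − 70 = 32.05 N (up-slope positive).
Static friction can supply at most μ_s N = 294.7 N.
Since |32.05| ≤ 294.7 N, static friction is sufficient; f equals the required value, not μ_s N.

f ≈ 32 N (up the incline)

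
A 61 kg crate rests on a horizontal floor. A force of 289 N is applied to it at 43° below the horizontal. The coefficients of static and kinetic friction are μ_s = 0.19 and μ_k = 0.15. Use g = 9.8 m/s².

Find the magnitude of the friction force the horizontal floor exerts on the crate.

Vertical equilibrium gives N = m g + P sin α = 794.9 N.
The horizontal driving force is P cos α = 211.4 N, so equilibrium needs friction f = 211.4 N.
μ_s N = 0.19 × 794.9 = 151 N.
211.4 > 151 N → the crate slides; f = μ_k N = 0.15×794.9 = 119 N.

f ≈ 119 N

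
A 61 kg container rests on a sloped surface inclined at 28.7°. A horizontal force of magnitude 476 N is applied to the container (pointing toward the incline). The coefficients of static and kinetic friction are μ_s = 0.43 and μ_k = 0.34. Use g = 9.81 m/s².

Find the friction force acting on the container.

Normal direction: N = m g cos θ + P sin θ = 753.5 N.
Parallel to the incline: P cos θ − m g sin θ = 417.5 − 287.4 = 130.2 N; the friction needed to balance this is 130.2 N acting down the slope.
The limit of static friction is μ_s N = 324 N.
|f_req| = 130.2 ≤ 324 N → the container is in equilibrium; friction equals the required value.

f ≈ 130 N (down the incline)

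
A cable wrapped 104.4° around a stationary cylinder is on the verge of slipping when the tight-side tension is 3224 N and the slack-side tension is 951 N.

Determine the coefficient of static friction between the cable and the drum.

μ ≈ 0.67

T₂/T₁ = e^{μβ} → μ = ln(T₂/T₁)/β.
β = 104.4° = 1.822 rad.
μ = ln(3224/951)/1.822 = ln(3.39)/1.822 = 0.67.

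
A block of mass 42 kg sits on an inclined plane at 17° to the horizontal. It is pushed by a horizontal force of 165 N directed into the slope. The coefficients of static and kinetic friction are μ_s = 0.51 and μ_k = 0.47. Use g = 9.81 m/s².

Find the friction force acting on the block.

The horizontal push has a component P sin θ into the surface, so N = m g cos θ + P sin θ = 394 + 48.24 = 442.3 N.
Parallel to the incline: P cos θ − m g sin θ = 157.8 − 120.5 = 37.33 N; the friction needed to balance this is 37.33 N acting down the slope.
Maximum static friction: μ_s N = 0.51 × 442.3 = 225.6 N.
|f_req| = 37.33 ≤ 225.6 N → the block is in equilibrium; friction equals the required value.

f ≈ 37.3 N (down the incline)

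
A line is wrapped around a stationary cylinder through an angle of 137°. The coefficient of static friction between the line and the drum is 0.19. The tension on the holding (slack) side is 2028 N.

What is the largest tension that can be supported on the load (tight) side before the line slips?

At impending slip the capstan equation gives T₂/T₁ = e^{μβ} with β in radians.
β = 137° × π/180 = 2.391 rad.
e^{μβ} = e^{0.19×2.391} = 1.575.
T₂ = T₁ · e^{μβ} = 2028 × 1.575 = 3190 N.

T_max ≈ 3190 N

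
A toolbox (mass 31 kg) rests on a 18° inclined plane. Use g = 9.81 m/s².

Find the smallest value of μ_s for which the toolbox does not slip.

At the slip threshold m g sin θ = μ_s m g cos θ, so μ_s,min = tan θ.
μ_s,min = tan 18° = 0.325.

μ_s,min ≈ 0.325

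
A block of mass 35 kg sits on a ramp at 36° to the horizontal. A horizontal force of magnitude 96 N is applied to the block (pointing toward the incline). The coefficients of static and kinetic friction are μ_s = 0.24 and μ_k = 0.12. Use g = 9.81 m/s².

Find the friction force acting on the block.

Resolve perpendicular to the incline: N = m g cos θ + P sin θ = 35×9.81×cos 36° + 96×sin 36° = 334.2 N.
Parallel to the incline: P cos θ − m g sin θ = 77.67 − 201.8 = -124.2 N; the friction needed to balance this is 124.2 N acting up the slope.
The limit of static friction is μ_s N = 80.21 N.
|f_req| = 124.2 > 80.21 N → the block slides down the incline; f = μ_k N = 0.12 × 334.2 = 40.1 N.

f ≈ 40.1 N (up the incline)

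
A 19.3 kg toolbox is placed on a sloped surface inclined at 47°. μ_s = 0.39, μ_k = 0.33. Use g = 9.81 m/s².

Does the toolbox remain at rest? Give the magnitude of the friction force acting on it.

N = m g cos θ = 129 N.
Down-slope weight component: m g sin θ = 138 N.
μ_s N = 50.4 N.
138 > 50.4 N, so it slides; kinetic friction f = μ_k N = 0.33×129 = 42.6 N.

f ≈ 42.6 N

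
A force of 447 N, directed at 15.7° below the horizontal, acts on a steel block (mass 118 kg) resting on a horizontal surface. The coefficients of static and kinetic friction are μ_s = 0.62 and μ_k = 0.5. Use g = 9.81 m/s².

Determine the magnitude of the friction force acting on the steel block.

f ≈ 430 N

Vertical equilibrium gives N = m g + P sin α = 1279 N.
The horizontal driving force is P cos α = 430.3 N, so equilibrium needs friction f = 430.3 N.
μ_s N = 0.62 × 1279 = 792.7 N.
Since 430.3 N does not exceed the limit, the steel block stays at rest and f = 430 N.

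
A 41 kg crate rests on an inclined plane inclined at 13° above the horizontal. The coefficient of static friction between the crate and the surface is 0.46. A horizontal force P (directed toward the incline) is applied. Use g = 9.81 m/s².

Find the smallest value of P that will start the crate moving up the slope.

P ≈ 311 N

At impending motion up the slope, friction acts down-slope at its limit: f = μ_s N.
Perpendicular to the incline: N = m g cos θ + P sin θ.
Along the incline: P cos θ = m g sin θ + μ_s N = m g sin θ + μ_s (m g cos θ + P sin θ).
Solving, P (cos θ − μ_s sin θ) = m g (sin θ + μ_s cos θ), so P = 41×9.81×(sin 13° + 0.46 cos 13°)/(cos 13° − 0.46 sin 13°) = 402×0.6732/0.8709 = 311 N.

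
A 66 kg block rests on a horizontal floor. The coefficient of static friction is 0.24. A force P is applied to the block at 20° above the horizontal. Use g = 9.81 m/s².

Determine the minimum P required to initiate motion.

N = m g − P sin α (the pull lifts the block).
At impending slip, P cos α = μ_s N = μ_s (m g − P sin α).
Solving: P (cos α + μ_s sin α) = μ_s m g → P = 0.24×647/(cos 20° + 0.24 sin 20°) = 155/1.022 = 152 N.

P ≈ 152 N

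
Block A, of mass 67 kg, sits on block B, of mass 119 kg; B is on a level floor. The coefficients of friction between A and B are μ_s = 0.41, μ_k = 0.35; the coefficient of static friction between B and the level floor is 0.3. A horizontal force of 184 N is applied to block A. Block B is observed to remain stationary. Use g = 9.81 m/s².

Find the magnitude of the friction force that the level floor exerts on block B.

The normal force B exerts on A is simply A's weight, N₁ = 657.3 N.
Maximum static friction on A from B: μ_s N₁ = 0.41×657.3 = 269.5 N.
P = 184 N is within that limit, so A and B move together (both at rest); the A–B friction is simply f₁ = P = 184 N.
B experiences an equal 184 N forward from A (third law). B is in equilibrium, so the floor supplies f₂ = 184 N of static friction (limit μ_s(m_A+m_B)g = 547.4 N, not exceeded).

f ≈ 184 N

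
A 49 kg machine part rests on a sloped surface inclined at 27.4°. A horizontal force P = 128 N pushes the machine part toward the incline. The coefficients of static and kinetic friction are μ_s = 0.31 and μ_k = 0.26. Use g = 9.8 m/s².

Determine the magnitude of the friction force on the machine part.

The horizontal push has a component P sin θ into the surface, so N = m g cos θ + P sin θ = 426.3 + 58.91 = 485.2 N.
Along the incline, the net driving force (taking up-slope positive) is P cos θ − m g sin θ = 113.6 − 221 = -107.3 N, so equilibrium requires friction f = 107.3 N (up-slope).
Maximum static friction: μ_s N = 0.31 × 485.2 = 150.4 N.
|f_req| = 107.3 ≤ 150.4 N → the machine part is in equilibrium; friction equals the required value.

f ≈ 107 N (up the incline)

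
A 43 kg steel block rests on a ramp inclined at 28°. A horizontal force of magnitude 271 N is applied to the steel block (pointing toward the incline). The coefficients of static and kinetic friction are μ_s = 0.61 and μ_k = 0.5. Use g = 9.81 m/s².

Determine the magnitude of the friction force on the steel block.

The horizontal push has a component P sin θ into the surface, so N = m g cos θ + P sin θ = 372.5 + 127.2 = 499.7 N.
Parallel to the incline: P cos θ − m g sin θ = 239.3 − 198 = 41.24 N; the friction needed to balance this is 41.24 N acting down the slope.
The limit of static friction is μ_s N = 304.8 N.
Since 41.24 N is within the 304.8 N limit, the steel block stays put and friction is exactly 41.2 N.

f ≈ 41.2 N (down the incline)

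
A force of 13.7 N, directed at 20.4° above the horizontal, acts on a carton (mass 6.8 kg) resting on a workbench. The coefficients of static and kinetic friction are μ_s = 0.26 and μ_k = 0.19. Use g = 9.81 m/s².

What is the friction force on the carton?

The vertical component of P reduces the normal force: N = m g − P sin α = 66.71 − 4.775 = 61.93 N.
For equilibrium, f = P cos α = 13.7×cos 20.4° = 12.84 N.
μ_s N = 0.26 × 61.93 = 16.1 N.
Since 12.84 N does not exceed the limit, the carton stays at rest and f = 12.8 N.

f ≈ 12.8 N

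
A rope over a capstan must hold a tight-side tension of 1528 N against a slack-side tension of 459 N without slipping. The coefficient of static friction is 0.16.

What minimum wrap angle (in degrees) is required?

β_min ≈ 431°

T₂/T₁ = e^{μβ} → β = ln(T₂/T₁)/μ.
β = ln(1528/459)/0.16 = 1.203/0.16 = 7.517 rad.
In degrees: β = 7.517 × 180/π = 431°.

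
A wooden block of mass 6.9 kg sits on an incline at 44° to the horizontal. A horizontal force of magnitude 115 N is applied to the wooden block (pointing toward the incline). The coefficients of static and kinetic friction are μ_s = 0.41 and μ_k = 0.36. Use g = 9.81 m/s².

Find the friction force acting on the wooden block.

f ≈ 35.7 N (down the incline)

Normal direction: N = m g cos θ + P sin θ = 128.6 N.
Parallel to the incline: P cos θ − m g sin θ = 82.72 − 47.02 = 35.7 N; the friction needed to balance this is 35.7 N acting down the slope.
The limit of static friction is μ_s N = 52.72 N.
|f_req| = 35.7 ≤ 52.72 N → the wooden block is in equilibrium; friction equals the required value.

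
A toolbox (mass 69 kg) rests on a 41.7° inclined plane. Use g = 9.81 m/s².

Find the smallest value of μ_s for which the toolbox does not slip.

At the slip threshold m g sin θ = μ_s m g cos θ, so μ_s,min = tan θ.
μ_s,min = tan 41.7° = 0.891.

μ_s,min ≈ 0.891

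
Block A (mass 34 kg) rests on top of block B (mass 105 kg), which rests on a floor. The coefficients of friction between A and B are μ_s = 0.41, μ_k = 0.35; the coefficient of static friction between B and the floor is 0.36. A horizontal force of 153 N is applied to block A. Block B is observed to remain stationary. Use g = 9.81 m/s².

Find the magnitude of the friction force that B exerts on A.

The normal force B exerts on A is simply A's weight, N₁ = 333.5 N.
So the A–B interface can sustain at most μ_s N₁ = 136.8 N of static friction.
P = 153 N exceeds that limit, so A slips over B and the interface friction becomes kinetic: f₁ = μ_k N₁ = 0.35×333.5 = 117 N.
B experiences an equal 117 N forward from A (third law). B is in equilibrium, so the floor supplies f₂ = 117 N of static friction (limit μ_s(m_A+m_B)g = 490.9 N, not exceeded).

f ≈ 117 N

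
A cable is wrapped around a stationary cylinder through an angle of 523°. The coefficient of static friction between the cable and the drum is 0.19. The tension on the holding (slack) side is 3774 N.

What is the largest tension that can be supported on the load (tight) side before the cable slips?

At impending slip the capstan equation gives T₂/T₁ = e^{μβ} with β in radians.
β = 523° × π/180 = 9.128 rad.
e^{μβ} = e^{0.19×9.128} = 5.665.
T₂ = T₁ · e^{μβ} = 3774 × 5.665 = 21400 N.

T_max ≈ 21400 N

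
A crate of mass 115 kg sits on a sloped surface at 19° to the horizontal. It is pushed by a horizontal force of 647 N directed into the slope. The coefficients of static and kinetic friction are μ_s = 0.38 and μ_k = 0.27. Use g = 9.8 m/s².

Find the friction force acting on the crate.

The horizontal push has a component P sin θ into the surface, so N = m g cos θ + P sin θ = 1066 + 210.6 = 1276 N.
Parallel to the incline: P cos θ − m g sin θ = 611.8 − 366.9 = 244.8 N; the friction needed to balance this is 244.8 N acting down the slope.
Maximum static friction: μ_s N = 0.38 × 1276 = 485 N.
|f_req| = 244.8 ≤ 485 N → the crate is in equilibrium; friction equals the required value.

f ≈ 245 N (down the incline)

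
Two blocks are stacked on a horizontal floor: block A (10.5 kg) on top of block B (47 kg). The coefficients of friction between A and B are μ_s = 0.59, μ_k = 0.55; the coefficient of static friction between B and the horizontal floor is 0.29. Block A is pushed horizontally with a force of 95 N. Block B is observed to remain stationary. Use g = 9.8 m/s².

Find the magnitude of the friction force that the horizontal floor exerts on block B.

f ≈ 56.6 N

Between the blocks, N₁ = m_A g = 102.9 N.
So the A–B interface can sustain at most μ_s N₁ = 60.71 N of static friction.
Since P = 95 N > 60.71 N, A slides on B; the A–B friction is kinetic: f₁ = μ_k N₁ = 0.55×102.9 = 56.6 N.
By Newton's third law B feels 56.6 N forward from A. With B stationary, the floor's static friction on B balances it: f₂ = 56.6 N (well within μ_s(m_A+m_B)g = 163.4 N).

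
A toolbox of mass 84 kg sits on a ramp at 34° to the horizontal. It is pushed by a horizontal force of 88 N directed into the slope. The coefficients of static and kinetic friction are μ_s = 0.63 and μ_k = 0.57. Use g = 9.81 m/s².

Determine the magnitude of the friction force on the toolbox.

f ≈ 388 N (up the incline)

Resolve perpendicular to the incline: N = m g cos θ + P sin θ = 84×9.81×cos 34° + 88×sin 34° = 732.4 N.
Along the incline, the net driving force (taking up-slope positive) is P cos θ − m g sin θ = 72.96 − 460.8 = -387.8 N, so equilibrium requires friction f = 387.8 N (up-slope).
The limit of static friction is μ_s N = 461.4 N.
Since 387.8 N is within the 461.4 N limit, the toolbox stays put and friction is exactly 388 N.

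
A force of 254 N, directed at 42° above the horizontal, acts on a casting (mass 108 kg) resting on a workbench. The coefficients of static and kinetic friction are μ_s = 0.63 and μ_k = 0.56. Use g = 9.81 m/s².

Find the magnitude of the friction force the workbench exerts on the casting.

f ≈ 189 N

N = m g − P sin α = 1059 − 254×sin 42° = 889.5 N.
For equilibrium, f = P cos α = 254×cos 42° = 188.8 N.
μ_s N = 0.63 × 889.5 = 560.4 N.
188.8 ≤ 560.4 N → static; friction equals the required 189 N.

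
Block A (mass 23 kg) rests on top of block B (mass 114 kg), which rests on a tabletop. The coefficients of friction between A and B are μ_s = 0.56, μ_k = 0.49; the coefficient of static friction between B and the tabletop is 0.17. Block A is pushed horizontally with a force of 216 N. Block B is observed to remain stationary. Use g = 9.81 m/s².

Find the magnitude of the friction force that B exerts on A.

f ≈ 111 N

The normal force B exerts on A is simply A's weight, N₁ = 225.6 N.
So the A–B interface can sustain at most μ_s N₁ = 126.4 N of static friction.
Since P = 216 N > 126.4 N, A slides on B; the A–B friction is kinetic: f₁ = μ_k N₁ = 0.49×225.6 = 111 N.
B experiences an equal 111 N forward from A (third law). B is in equilibrium, so the floor supplies f₂ = 111 N of static friction (limit μ_s(m_A+m_B)g = 228.5 N, not exceeded).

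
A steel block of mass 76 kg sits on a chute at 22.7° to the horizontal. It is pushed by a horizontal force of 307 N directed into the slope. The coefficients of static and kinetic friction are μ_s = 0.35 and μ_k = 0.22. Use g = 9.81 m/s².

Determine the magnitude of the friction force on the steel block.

The horizontal push has a component P sin θ into the surface, so N = m g cos θ + P sin θ = 687.8 + 118.5 = 806.3 N.
Along the incline, the net driving force (taking up-slope positive) is P cos θ − m g sin θ = 283.2 − 287.7 = -4.497 N, so equilibrium requires friction f = 4.497 N (up-slope).
The limit of static friction is μ_s N = 282.2 N.
|f_req| = 4.497 ≤ 282.2 N → the steel block is in equilibrium; friction equals the required value.

f ≈ 4.5 N (up the incline)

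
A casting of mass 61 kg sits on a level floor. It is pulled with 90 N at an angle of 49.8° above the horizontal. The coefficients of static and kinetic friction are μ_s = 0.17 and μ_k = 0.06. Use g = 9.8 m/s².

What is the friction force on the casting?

Vertical equilibrium gives N = m g − P sin α = 529.1 N.
For equilibrium, f = P cos α = 90×cos 49.8° = 58.09 N.
μ_s N = 0.17 × 529.1 = 89.94 N.
Since 58.09 N does not exceed the limit, the casting stays at rest and f = 58.1 N.

f ≈ 58.1 N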